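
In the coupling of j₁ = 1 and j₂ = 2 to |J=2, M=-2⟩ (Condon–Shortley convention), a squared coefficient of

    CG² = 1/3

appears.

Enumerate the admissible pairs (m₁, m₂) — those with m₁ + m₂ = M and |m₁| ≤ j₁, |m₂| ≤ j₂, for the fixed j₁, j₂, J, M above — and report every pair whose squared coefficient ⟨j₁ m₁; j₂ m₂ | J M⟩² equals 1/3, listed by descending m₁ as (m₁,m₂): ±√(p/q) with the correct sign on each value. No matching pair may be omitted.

Admissible pairs with m₁+m₂ = M = -2: (-1,-1), (0,-2)
  (m₁,m₂)=(0,-2): CG² = 2/3, CG = +√(2/3)
  (m₁,m₂)=(-1,-1): CG² = 1/3, CG = −√(1/3)   ← matches the target
Pairs with CG² = 1/3: (-1,-1): −√(1/3)

(-1,-1): −√(1/3)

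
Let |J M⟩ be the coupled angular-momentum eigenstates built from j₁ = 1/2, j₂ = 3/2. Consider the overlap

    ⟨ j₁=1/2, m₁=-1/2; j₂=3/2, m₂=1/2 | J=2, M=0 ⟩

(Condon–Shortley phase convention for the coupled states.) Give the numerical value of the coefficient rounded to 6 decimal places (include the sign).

√[5·0!1!3!/5! · 0!1!2!1!2!2!] = √(2)
  +(−1)^0/∏(0,0,1,2,0,1)! = 1/2  (running 1/2)
⟨..|..⟩ = √(2)·(1/2) = +0.707107

+0.707107  (= +√(1/2))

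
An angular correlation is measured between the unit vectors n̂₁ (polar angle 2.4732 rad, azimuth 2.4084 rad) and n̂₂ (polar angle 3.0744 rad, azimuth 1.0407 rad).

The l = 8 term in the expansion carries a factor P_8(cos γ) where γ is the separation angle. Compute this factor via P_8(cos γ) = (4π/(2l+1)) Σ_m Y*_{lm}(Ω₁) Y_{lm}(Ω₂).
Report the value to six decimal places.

0.025616

Expand P_8 via completeness: Σ_{m} conj(Y_{8,m}) at Ω₁ times Y_{8,m} at Ω₂ —
  [-8]  conj(Y_{8,-8})(Ω₁) = (0.010250, 0.004549) ; Y_{8,-8}(Ω₂) = (-0.000000, -0.000000) ; Δ = (-0.000000, -0.000000)
  [-7]  conj(Y_{8,-7})(Ω₁) = (0.023161, 0.051870) ; Y_{8,-7}(Ω₂) = (-0.000000, 0.000000) ; Δ = (-0.000000, -0.000000)
  [-6]  conj(Y_{8,-6})(Ω₁) = (-0.054136, 0.167140) ; Y_{8,-6}(Ω₂) = (0.000000, 0.000000) ; Δ = (-0.000000, 0.000000)
  [-5]  conj(Y_{8,-5})(Ω₁) = (-0.315062, 0.182226) ; Y_{8,-5}(Ω₂) = (-0.000006, -0.000012) ; Δ = (0.000004, 0.000003)
  [-4]  conj(Y_{8,-4})(Ω₁) = (-0.470837, -0.099776) ; Y_{8,-4}(Ω₂) = (-0.000142, 0.000232) ; Δ = (0.000090, -0.000095)
  [-3]  conj(Y_{8,-3})(Ω₁) = (-0.170957, -0.235073) ; Y_{8,-3}(Ω₂) = (0.004158, 0.000081) ; Δ = (-0.000692, -0.000991)
  [-2]  conj(Y_{8,-2})(Ω₁) = (-0.019493, 0.186019) ; Y_{8,-2}(Ω₂) = (-0.022180, -0.039596) ; Δ = (0.007798, -0.003354)
  [-1]  conj(Y_{8,-1})(Ω₁) = (-0.293858, 0.264673) ; Y_{8,-1}(Ω₂) = (-0.160988, 0.274702) ; Δ = (-0.025399, -0.123333)
  [+0]  conj(Y_{8,0})(Ω₁) = (0.066373, -0.000000) ; Y_{8,0}(Ω₂) = (1.070470, 0.000000) ; Δ = (0.071051, 0.000000)
  [+1]  conj(Y_{8,1})(Ω₁) = (0.293858, 0.264673) ; Y_{8,1}(Ω₂) = (0.160988, 0.274702) ; Δ = (-0.025399, 0.123333)
  [+2]  conj(Y_{8,2})(Ω₁) = (-0.019493, -0.186019) ; Y_{8,2}(Ω₂) = (-0.022180, 0.039596) ; Δ = (0.007798, 0.003354)
  [+3]  conj(Y_{8,3})(Ω₁) = (0.170957, -0.235073) ; Y_{8,3}(Ω₂) = (-0.004158, 0.000081) ; Δ = (-0.000692, 0.000991)
  [+4]  conj(Y_{8,4})(Ω₁) = (-0.470837, 0.099776) ; Y_{8,4}(Ω₂) = (-0.000142, -0.000232) ; Δ = (0.000090, 0.000095)
  [+5]  conj(Y_{8,5})(Ω₁) = (0.315062, 0.182226) ; Y_{8,5}(Ω₂) = (0.000006, -0.000012) ; Δ = (0.000004, -0.000003)
  [+6]  conj(Y_{8,6})(Ω₁) = (-0.054136, -0.167140) ; Y_{8,6}(Ω₂) = (0.000000, -0.000000) ; Δ = (-0.000000, -0.000000)
  [+7]  conj(Y_{8,7})(Ω₁) = (-0.023161, 0.051870) ; Y_{8,7}(Ω₂) = (0.000000, 0.000000) ; Δ = (-0.000000, 0.000000)
  [+8]  conj(Y_{8,8})(Ω₁) = (0.010250, -0.004549) ; Y_{8,8}(Ω₂) = (-0.000000, 0.000000) ; Δ = (-0.000000, 0.000000)
Σ over m = (0.034654, 0.000000); ×(4π/17) → (0.025616, 0.000000). Real part: 0.025616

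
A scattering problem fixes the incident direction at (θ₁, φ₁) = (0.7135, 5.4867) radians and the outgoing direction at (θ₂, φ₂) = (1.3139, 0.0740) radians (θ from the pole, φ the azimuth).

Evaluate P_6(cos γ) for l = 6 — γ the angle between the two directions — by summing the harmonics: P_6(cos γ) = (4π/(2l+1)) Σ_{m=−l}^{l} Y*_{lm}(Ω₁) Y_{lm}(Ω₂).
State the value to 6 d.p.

0.171981

Term-by-term m-sum for l=6 (normalisation 4π/13 = 0.966644):
  [-6]  conj(Y_{6,-6})(Ω₁) = (0.002524, 0.037884) ; Y_{6,-6}(Ω₂) = (0.357094, -0.169861) ; Δ = (0.007336, 0.013099)
  [-5]  conj(Y_{6,-5})(Ω₁) = (-0.101320, 0.113226) ; Y_{6,-5}(Ω₂) = (0.335503, -0.130129) ; Δ = (-0.019259, 0.051172)
  [-4]  conj(Y_{6,-4})(Ω₁) = (-0.345840, 0.015348) ; Y_{6,-4}(Ω₂) = (-0.086565, 0.026399) ; Δ = (0.029532, -0.010458)
  [-3]  conj(Y_{6,-3})(Ω₁) = (-0.331525, -0.310174) ; Y_{6,-3}(Ω₂) = (-0.334472, 0.075497) ; Δ = (0.134303, 0.078715)
  [-2]  conj(Y_{6,-2})(Ω₁) = (-0.004622, -0.208403) ; Y_{6,-2}(Ω₂) = (-0.007380, 0.001100) ; Δ = (0.000263, 0.001533)
  [-1]  conj(Y_{6,-1})(Ω₁) = (-0.194664, 0.199029) ; Y_{6,-1}(Ω₂) = (0.323164, -0.023958) ; Δ = (-0.058140, 0.068983)
  [+0]  conj(Y_{6,0})(Ω₁) = (-0.302683, -0.000000) ; Y_{6,0}(Ω₂) = (0.033553, 0.000000) ; Δ = (-0.010156, -0.000000)
  [+1]  conj(Y_{6,1})(Ω₁) = (0.194664, 0.199029) ; Y_{6,1}(Ω₂) = (-0.323164, -0.023958) ; Δ = (-0.058140, -0.068983)
  [+2]  conj(Y_{6,2})(Ω₁) = (-0.004622, 0.208403) ; Y_{6,2}(Ω₂) = (-0.007380, -0.001100) ; Δ = (0.000263, -0.001533)
  [+3]  conj(Y_{6,3})(Ω₁) = (0.331525, -0.310174) ; Y_{6,3}(Ω₂) = (0.334472, 0.075497) ; Δ = (0.134303, -0.078715)
  [+4]  conj(Y_{6,4})(Ω₁) = (-0.345840, -0.015348) ; Y_{6,4}(Ω₂) = (-0.086565, -0.026399) ; Δ = (0.029532, 0.010458)
  [+5]  conj(Y_{6,5})(Ω₁) = (0.101320, 0.113226) ; Y_{6,5}(Ω₂) = (-0.335503, -0.130129) ; Δ = (-0.019259, -0.051172)
  [+6]  conj(Y_{6,6})(Ω₁) = (0.002524, -0.037884) ; Y_{6,6}(Ω₂) = (0.357094, 0.169861) ; Δ = (0.007336, -0.013099)
Accumulated sum (0.177916, 0.000000); after 4π/(2l+1) scaling, (0.171981, 0.000000) ⇒ P_6 = 0.171981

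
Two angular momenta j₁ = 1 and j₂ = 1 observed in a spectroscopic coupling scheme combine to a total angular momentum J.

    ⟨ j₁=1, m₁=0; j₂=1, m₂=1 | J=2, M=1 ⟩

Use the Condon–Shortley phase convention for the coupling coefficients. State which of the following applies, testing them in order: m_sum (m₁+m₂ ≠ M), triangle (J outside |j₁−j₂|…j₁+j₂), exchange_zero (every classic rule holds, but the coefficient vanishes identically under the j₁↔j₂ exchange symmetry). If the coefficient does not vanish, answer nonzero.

m-sum: m₁+m₂ = 0+1 = 1, M = 1  ✓
triangle: |j₁−j₂| = 0 ≤ J = 2 ≤ j₁+j₂ = 2  ✓
exchange: j₁≠j₂ or m₁≠m₂ — the exchange symmetry imposes no constraint here
value check: CG = +√(1/2) = +0.707107 ≠ 0

nonzero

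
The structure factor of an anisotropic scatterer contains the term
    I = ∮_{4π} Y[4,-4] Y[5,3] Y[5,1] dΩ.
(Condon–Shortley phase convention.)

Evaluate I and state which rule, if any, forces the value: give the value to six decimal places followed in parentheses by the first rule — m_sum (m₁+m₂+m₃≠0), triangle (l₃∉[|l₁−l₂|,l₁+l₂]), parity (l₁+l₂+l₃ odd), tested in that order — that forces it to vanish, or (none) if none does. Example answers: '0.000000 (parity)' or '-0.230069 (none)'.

Checks pass: Σm=0; 14 even; l₃=5∈[1,9].
(2·4+1)(2·5+1)(2·5+1) = 1089
Δ: 4! 4! 6! / 15! → 1/3153150
sum: t=0:+1/69120 t=1:−1/1728 t=2:+1/576 t=3:−1/1728 t=4:+1/69120 = 7/11520
3j²(4 5 5; 0 0 0) = Δ·Π!·Σ² = 2/143  (sign -1)
sum: t=4:+1/27648 = 1/27648
3j²(4 5 5; -4 3 1) = Δ·Π!·Σ² = 10/429  (sign +1)
combine: 4πI² = 1089·2/143·10/429 = 60/169
take √, sign -1: I = -0.16808437
No selection rule forces the value: the integral is nonzero (none).

-0.168084 (none)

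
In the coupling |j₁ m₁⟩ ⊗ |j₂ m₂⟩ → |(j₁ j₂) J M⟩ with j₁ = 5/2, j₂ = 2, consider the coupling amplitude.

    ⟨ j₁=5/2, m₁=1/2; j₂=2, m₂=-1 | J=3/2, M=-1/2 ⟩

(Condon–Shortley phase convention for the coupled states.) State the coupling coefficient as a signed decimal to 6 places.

−√(5/21) = -0.487950

√[4·3!2!1!/7! · 3!2!1!3!1!2!] = √(48/35)
  +(−1)^0/∏(0,3,2,1,0,0)! = 1/12  (running 1/12)
  +(−1)^1/∏(1,2,1,0,1,1)! = -1/2  (running -5/12)
⟨..|..⟩ = √(48/35)·(-5/12) = -0.487950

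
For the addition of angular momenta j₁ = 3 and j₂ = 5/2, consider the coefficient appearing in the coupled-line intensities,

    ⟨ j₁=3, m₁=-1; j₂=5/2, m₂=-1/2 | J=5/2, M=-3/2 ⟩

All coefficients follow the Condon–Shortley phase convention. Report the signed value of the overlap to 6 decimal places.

+√(1/35) ≈ +0.169031

√[6·3!3!2!/9! · 2!4!2!3!1!4!] = √(576/35)
  +(−1)^1/∏(1,2,3,1,0,1)! = -1/12  (running -1/12)
  +(−1)^2/∏(2,1,2,0,1,2)! = 1/8  (running 1/24)
⟨..|..⟩ = √(576/35)·(1/24) = +0.169031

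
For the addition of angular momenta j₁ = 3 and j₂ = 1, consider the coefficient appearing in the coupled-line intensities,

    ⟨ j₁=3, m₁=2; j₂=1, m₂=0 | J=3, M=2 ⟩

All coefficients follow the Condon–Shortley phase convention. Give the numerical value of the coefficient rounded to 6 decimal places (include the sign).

+√(1/3) ≈ +0.577350

triangle: 1!·5!·1!/8! = 120/40320
(j±m)!: 5!·1!·1!·1!·5!·1! = 14400
prefactor² = (2J+1)·Δ·N² = 300
  k=0: +1/(0!·1!·1!·1!·4!·0!) = 1/24
  k=1: −1/(1!·0!·0!·0!·5!·1!) = -1/120
Σ = 1/30  ⇒  CG² = 300·(1/30)² = 1/3
CG = +√(1/3) = +0.577350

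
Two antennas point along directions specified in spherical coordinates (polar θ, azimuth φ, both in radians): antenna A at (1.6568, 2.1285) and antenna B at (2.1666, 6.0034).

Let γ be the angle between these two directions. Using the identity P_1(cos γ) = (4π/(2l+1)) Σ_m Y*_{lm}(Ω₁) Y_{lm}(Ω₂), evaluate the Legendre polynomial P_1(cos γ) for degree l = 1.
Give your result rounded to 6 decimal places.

Summing Y*_{l m}(θ₁,φ₁)·Y_{l m}(θ₂,φ₂) over m ∈ [−1, 1]; prefactor 4π/(2·1+1) = 4.188790:
  [-1]  conj(Y_{1,-1})(Ω₁) = -0.18217 + 0.29206j ; Y_{1,-1}(Ω₂) = 0.27484 + 0.07897j ; Δ = -0.07313 + 0.06588j
  [+0]  conj(Y_{1,0})(Ω₁) = -0.04197 + 0.00000j ; Y_{1,0}(Ω₂) = -0.27419 + 0.00000j ; Δ = 0.01151 + 0.00000j
  [+1]  conj(Y_{1,1})(Ω₁) = 0.18217 + 0.29206j ; Y_{1,1}(Ω₂) = -0.27484 + 0.07897j ; Δ = -0.07313 - 0.06588j
Σ over m = -0.13476 + 0.00000j; ×(4π/3) → -0.56447 + 0.00000j. Real part: -0.564474

-0.564474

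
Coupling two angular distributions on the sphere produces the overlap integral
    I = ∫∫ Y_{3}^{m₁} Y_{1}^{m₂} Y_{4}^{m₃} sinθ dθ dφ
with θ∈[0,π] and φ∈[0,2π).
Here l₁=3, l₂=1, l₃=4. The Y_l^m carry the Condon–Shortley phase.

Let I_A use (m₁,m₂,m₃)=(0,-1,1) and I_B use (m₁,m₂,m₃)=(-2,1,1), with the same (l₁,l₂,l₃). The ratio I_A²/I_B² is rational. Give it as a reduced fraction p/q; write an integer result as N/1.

Same 3,1,4: normalisation and zero-m 3j drop out of the ratio.
A: Δ: 0! 6! 2! / 9! → 1/252; sum: t=0:+1/72 = 1/72; 3j²(3 1 4; 0 -1 1) = Δ·Π!·Σ² = 5/126  (sign -1)
B: Δ: 0! 6! 2! / 9! → 1/252; sum: t=0:+1/240 = 1/240; 3j²(3 1 4; -2 1 1) = Δ·Π!·Σ² = 1/84  (sign -1)
I_A²/I_B² = (5/126)/(1/84) = 10/3

10/3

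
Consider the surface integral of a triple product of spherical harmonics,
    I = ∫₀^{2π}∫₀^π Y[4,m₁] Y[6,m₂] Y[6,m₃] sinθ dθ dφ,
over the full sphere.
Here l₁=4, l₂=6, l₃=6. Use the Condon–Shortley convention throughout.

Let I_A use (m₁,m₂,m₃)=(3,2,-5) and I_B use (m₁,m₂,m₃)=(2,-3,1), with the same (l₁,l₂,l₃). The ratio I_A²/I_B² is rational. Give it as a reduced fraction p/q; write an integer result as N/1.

3773/192

Same 4,6,6: normalisation and zero-m 3j drop out of the ratio.
A: Δ: 4! 4! 8! / 17! → 1/15315300; sum: t=0:+1/5806080 t=1:−1/725760 = -1/829440; 3j²(4 6 6; 3 2 -5) = Δ·Π!·Σ² = 49/2652  (sign +1)
B: Δ: 4! 4! 8! / 17! → 1/15315300; sum: t=0:+1/69120 t=1:−1/51840 t=2:+1/483840 = -1/362880; 3j²(4 6 6; 2 -3 1) = Δ·Π!·Σ² = 16/17017  (sign +1)
I_A²/I_B² = (49/2652)/(16/17017) = 3773/192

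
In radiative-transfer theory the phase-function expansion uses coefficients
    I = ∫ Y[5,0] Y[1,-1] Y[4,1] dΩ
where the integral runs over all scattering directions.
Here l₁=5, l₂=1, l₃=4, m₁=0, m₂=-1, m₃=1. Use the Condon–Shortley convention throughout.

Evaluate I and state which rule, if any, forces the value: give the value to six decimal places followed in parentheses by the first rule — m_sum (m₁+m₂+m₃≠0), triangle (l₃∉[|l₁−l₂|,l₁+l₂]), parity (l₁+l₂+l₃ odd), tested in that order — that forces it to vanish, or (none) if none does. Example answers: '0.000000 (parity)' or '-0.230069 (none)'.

Checks pass: Σm=0; 10 even; l₃=4∈[4,6].
(2·5+1)(2·1+1)(2·4+1) = 297
Δ: 2! 8! 0! / 11! → 1/495
sum: t=1:−1/576 = -1/576
3j²(5 1 4; 0 0 0) = Δ·Π!·Σ² = 5/99  (sign -1)
sum: t=0:+1/1440 = 1/1440
3j²(5 1 4; 0 -1 1) = Δ·Π!·Σ² = 2/99  (sign -1)
combine: 4πI² = 297·5/99·2/99 = 10/33
take √, sign +1: I = 0.15528807
No selection rule forces the value: the integral is nonzero (none).

0.155288 (none)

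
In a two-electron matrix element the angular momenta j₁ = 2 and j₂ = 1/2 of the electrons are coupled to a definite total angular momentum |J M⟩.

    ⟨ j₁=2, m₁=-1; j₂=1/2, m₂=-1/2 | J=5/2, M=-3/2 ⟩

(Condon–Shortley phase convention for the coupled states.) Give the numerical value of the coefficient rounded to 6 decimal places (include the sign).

+√(4/5) = +0.894427

√[6·0!4!1!/6! · 1!3!0!1!1!4!] = √(144/5)
  +(−1)^0/∏(0,0,3,0,1,1)! = 1/6  (running 1/6)
⟨..|..⟩ = √(144/5)·(1/6) = +0.894427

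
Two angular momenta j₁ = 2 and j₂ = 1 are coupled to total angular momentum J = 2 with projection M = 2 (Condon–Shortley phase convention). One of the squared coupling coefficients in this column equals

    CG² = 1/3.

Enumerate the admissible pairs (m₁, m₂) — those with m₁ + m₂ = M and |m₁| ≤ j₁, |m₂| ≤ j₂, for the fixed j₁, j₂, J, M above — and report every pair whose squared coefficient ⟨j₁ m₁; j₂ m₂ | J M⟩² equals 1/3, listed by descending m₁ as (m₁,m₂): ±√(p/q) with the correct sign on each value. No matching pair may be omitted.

(1,1): −√(1/3)

Admissible pairs with m₁+m₂ = M = 2: (1,1), (2,0)
  (m₁,m₂)=(2,0): CG² = 2/3, CG = +√(2/3)
  (m₁,m₂)=(1,1): CG² = 1/3, CG = −√(1/3)   ← matches the target
Pairs with CG² = 1/3: (1,1): −√(1/3)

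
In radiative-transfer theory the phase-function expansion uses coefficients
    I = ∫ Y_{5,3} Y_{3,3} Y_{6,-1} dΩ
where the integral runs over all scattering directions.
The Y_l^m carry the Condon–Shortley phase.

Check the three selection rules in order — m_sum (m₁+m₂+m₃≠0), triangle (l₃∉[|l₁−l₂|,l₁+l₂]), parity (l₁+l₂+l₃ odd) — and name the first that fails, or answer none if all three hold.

Σmᵢ = 5  ✗
l₃∈[|l₁−l₂|,l₁+l₂]=[2,8], have l₃=6
Σlᵢ = 14 ⇒ even

m_sum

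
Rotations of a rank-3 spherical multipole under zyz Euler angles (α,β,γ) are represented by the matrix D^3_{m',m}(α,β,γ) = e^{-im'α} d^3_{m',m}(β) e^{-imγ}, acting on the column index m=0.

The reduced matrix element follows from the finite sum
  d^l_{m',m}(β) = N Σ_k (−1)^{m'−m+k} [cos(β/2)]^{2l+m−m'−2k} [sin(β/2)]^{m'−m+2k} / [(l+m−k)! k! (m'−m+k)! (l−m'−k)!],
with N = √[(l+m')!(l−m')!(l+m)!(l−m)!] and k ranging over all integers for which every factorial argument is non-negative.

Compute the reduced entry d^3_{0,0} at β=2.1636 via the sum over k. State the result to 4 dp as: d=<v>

d=0.4021

d^3_{0,0}(β=2.1636) via the finite sum:
Half-angle: c=0.469740, s=0.882805. N=√(6·6·6·6)=36.000000
k: max(0,(0)−(0))=0 … min(3+(0),3−(0))=3
  k=0: (−1)^0·36.0000/(36)·0.4697^6·0.8828^0 = +0.010743
  k=1: (−1)^1·36.0000/(4)·0.4697^4·0.8828^2 = -0.341509
  k=2: (−1)^2·36.0000/(4)·0.4697^2·0.8828^4 = +1.206192
  k=3: (−1)^3·36.0000/(36)·0.4697^0·0.8828^6 = -0.473356
d^3_{0,0}(2.1636) = +0.010743 -0.341509 +1.206192 -0.473356 = +0.402070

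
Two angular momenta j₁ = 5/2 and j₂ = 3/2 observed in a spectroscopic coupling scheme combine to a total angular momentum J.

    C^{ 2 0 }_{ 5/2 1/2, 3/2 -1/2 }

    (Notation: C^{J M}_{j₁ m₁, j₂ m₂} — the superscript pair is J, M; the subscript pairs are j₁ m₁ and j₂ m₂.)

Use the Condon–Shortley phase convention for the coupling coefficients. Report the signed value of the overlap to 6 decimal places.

j₁+j₂−J=2  J+j₁−j₂=3  J−j₁+j₂=1  j₁+j₂+J+1=7
(j₁±m₁, j₂±m₂, J±M) = (3,2,1,2,2,2)
P² = 8/7
sum k=0..1:
  [0] +1/4 = 1/4
  [1] −1/2 = -1/2
S = -1/4
C² = P²·S² = 1/14 ; C = -0.267261

−√(1/14) = -0.267261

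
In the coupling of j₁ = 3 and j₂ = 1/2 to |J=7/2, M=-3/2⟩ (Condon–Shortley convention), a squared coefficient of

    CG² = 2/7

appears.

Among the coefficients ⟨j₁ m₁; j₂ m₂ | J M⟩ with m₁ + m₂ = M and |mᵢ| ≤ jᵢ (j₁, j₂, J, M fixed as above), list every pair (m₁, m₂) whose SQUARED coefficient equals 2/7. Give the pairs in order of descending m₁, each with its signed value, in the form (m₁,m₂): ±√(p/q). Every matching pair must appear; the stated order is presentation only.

Admissible pairs with m₁+m₂ = M = -3/2: (-2,1/2), (-1,-1/2)
  (m₁,m₂)=(-1,-1/2): CG² = 5/7, CG = +√(5/7)
  (m₁,m₂)=(-2,1/2): CG² = 2/7, CG = +√(2/7)   ← matches the target
Pairs with CG² = 2/7: (-2,1/2): +√(2/7)

(-2,1/2): +√(2/7)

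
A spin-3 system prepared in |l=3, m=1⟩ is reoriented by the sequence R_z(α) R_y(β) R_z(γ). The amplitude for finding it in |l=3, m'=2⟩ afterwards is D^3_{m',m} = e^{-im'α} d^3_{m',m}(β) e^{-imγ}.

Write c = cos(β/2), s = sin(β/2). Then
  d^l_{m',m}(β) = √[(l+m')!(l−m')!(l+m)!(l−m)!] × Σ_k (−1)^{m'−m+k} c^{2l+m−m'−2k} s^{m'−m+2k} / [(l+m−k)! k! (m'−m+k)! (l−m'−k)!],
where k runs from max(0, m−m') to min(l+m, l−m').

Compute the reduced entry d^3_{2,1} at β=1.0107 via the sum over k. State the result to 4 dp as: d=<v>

d=-0.3045

d^3_{2,1}(β=1.0107) via the finite sum:
With c≡cos(β/2)=0.875005 and s≡sin(β/2)=0.484114, N=[120·1·24·2]^{1/2}=75.894664
k∈{0,1} keeps every argument non-negative
  k=0: (−1)^1·75.8947/(24)·0.8750^5·0.4841^1 = -0.785236
  k=1: (−1)^2·75.8947/(12)·0.8750^3·0.4841^3 = +0.480733
d^3_{2,1}(1.0107) = -0.785236 +0.480733 = -0.304503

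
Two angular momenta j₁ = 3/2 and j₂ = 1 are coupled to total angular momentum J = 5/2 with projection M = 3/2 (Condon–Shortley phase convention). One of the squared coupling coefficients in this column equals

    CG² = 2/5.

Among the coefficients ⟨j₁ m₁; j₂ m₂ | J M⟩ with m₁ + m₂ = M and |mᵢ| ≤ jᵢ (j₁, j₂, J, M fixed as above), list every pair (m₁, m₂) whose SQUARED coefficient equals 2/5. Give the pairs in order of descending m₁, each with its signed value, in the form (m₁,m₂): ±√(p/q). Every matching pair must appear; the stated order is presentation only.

(3/2,0): +√(2/5)

Admissible pairs with m₁+m₂ = M = 3/2: (1/2,1), (3/2,0)
  (m₁,m₂)=(3/2,0): CG² = 2/5, CG = +√(2/5)   ← matches the target
  (m₁,m₂)=(1/2,1): CG² = 3/5, CG = +√(3/5)
Pairs with CG² = 2/5: (3/2,0): +√(2/5)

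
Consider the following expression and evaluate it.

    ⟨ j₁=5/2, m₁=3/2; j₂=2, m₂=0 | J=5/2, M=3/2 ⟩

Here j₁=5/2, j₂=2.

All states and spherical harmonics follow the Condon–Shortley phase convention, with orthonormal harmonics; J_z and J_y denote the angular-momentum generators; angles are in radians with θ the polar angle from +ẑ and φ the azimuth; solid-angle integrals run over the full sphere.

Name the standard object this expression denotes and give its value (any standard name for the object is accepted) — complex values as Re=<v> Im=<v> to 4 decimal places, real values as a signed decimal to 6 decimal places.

This is a Clebsch–Gordan (vector-coupling) coefficient.
j₁+j₂−J=2  J+j₁−j₂=3  J−j₁+j₂=2  j₁+j₂+J+1=8
(j₁±m₁, j₂±m₂, J±M) = (4,1,2,2,4,1)
P² = 288/35
sum k=0..1:
  [0] +1/8 = 1/8
  [1] −1/6 = -1/6
S = -1/24
C² = P²·S² = 1/70 ; C = -0.119523

Clebsch–Gordan coefficient, −√(1/70) ≈ -0.119523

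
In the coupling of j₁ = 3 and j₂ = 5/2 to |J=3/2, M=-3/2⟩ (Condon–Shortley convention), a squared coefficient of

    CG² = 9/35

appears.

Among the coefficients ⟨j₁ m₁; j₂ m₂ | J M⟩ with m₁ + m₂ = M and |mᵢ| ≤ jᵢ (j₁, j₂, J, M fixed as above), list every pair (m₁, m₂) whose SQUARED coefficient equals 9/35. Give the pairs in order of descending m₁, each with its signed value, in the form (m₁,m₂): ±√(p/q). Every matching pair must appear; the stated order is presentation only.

(-1,-1/2): +√(9/35)

Admissible pairs with m₁+m₂ = M = -3/2: (-3,3/2), (-2,1/2), (-1,-1/2), (0,-3/2), (1,-5/2)
  (m₁,m₂)=(1,-5/2): CG² = 1/14, CG = +√(1/14)
  (m₁,m₂)=(0,-3/2): CG² = 6/35, CG = −√(6/35)
  (m₁,m₂)=(-1,-1/2): CG² = 9/35, CG = +√(9/35)   ← matches the target
  (m₁,m₂)=(-2,1/2): CG² = 2/7, CG = −√(2/7)
  (m₁,m₂)=(-3,3/2): CG² = 3/14, CG = +√(3/14)
Pairs with CG² = 9/35: (-1,-1/2): +√(9/35)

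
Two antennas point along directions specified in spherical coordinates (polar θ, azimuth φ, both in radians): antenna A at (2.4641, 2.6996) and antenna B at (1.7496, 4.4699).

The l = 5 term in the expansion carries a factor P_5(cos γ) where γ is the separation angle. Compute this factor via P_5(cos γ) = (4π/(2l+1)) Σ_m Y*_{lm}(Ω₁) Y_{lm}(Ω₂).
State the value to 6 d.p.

0.030570

Expand P_5 via completeness: Σ_{m} conj(Y_{5,m}) at Ω₁ times Y_{5,m} at Ω₂ —
  term(m=-5) = -0.01616 - 0.01043j   from Y*(Ω₁)=0.02680 + 0.03605j, Y(Ω₂)=-0.40109 + 0.15022j
  term(m=-4) = 0.03017 - 0.03094j   from Y*(Ω₁)=0.03459 + 0.17314j, Y(Ω₂)=-0.13839 - 0.20191j
  term(m=-3) = -0.05053 - 0.07410j   from Y*(Ω₁)=-0.09219 + 0.36899j, Y(Ω₂)=-0.15681 + 0.17612j
  term(m=-2) = 0.10372 - 0.04373j   from Y*(Ω₁)=-0.27017 + 0.32948j, Y(Ω₂)=-0.23372 - 0.12316j
  term(m=-1) = -0.00174 - 0.00861j   from Y*(Ω₁)=-0.04360 + 0.02063j, Y(Ω₂)=-0.04376 + 0.17689j
  term(m=+0) = -0.10416 + 0.00000j   from Y*(Ω₁)=0.38975 + 0.00000j, Y(Ω₂)=-0.26725 + 0.00000j
  term(m=+1) = -0.00174 + 0.00861j   from Y*(Ω₁)=0.04360 + 0.02063j, Y(Ω₂)=0.04376 + 0.17689j
  term(m=+2) = 0.10372 + 0.04373j   from Y*(Ω₁)=-0.27017 - 0.32948j, Y(Ω₂)=-0.23372 + 0.12316j
  term(m=+3) = -0.05053 + 0.07410j   from Y*(Ω₁)=0.09219 + 0.36899j, Y(Ω₂)=0.15681 + 0.17612j
  term(m=+4) = 0.03017 + 0.03094j   from Y*(Ω₁)=0.03459 - 0.17314j, Y(Ω₂)=-0.13839 + 0.20191j
  term(m=+5) = -0.01616 + 0.01043j   from Y*(Ω₁)=-0.02680 + 0.03605j, Y(Ω₂)=0.40109 + 0.15022j
Accumulated sum 0.02676 - 0.00000j; after 4π/(2l+1) scaling, 0.03057 - 0.00000j ⇒ P_5 = 0.030570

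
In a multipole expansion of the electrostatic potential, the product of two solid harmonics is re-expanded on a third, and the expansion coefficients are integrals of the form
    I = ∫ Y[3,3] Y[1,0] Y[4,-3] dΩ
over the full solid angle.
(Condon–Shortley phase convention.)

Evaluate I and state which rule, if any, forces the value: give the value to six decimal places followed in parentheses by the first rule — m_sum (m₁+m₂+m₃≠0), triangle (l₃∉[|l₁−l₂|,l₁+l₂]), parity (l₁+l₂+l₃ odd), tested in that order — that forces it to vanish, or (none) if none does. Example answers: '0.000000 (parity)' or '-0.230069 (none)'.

-0.162868 (none)

Rules hold: Σm=0, L=8 even, 2≤4≤4.
N = 7·3·9 = 189
Δ = 0!·6!·2!/9! = 1/252
Racah Σ t=0..0: t=0:+1/36 = 1/36
⇒ 3j(3 1 4; 0 0 0)² = 4/63, sgn +1
Racah Σ t=0..0: t=0:+1/720 = 1/720
⇒ 3j(3 1 4; 3 0 -3)² = 1/36, sgn -1
4πI² = N·(3j₀)²·(3jₘ)² = 1/3
I = -1·√(0.333333/4π) = -0.16286750
No selection rule forces the value: the integral is nonzero (none).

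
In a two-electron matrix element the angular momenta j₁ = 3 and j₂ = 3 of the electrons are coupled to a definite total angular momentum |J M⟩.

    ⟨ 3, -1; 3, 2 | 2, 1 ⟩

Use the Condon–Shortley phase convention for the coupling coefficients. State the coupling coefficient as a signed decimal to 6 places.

triangle: 4!*2!*2!/9! = 96/362880
(j±m)!: 2!*4!*5!*1!*3!*1! = 34560
prefactor² = (2J+1)*Δ*N² = 320/7
  k=3: −1/(3!*1!*1!*2!*1!*0!) = -1/12
  k=4: +1/(4!*0!*0!*1!*2!*1!) = 1/48
Σ = -1/16  ⇒  CG² = 320/7*(-1/16)² = 5/28
CG = −√(5/28) = -0.422577

-0.422577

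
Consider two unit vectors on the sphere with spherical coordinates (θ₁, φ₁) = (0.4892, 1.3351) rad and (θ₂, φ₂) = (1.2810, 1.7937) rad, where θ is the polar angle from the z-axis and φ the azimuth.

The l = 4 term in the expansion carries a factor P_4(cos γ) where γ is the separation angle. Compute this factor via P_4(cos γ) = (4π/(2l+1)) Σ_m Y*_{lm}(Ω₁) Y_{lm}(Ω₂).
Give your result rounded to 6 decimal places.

Summing Y*_{l m}(θ₁,φ₁)·Y_{l m}(θ₂,φ₂) over m ∈ [−4, 4]; prefactor 4π/(2·4+1) = 1.396263:
  m=-4: (+0.012679-0.017462i) × (+0.234435-0.290391i) = -0.002098-0.007776i  (running Σ = -0.002098-0.007776i)
  m=-3: (-0.074480-0.087164i) × (+0.195150+0.246976i) = +0.006993-0.035405i  (running Σ = +0.004894-0.043180i)
  m=-2: (-0.293152+0.149425i) × (+0.118745-0.056747i) = -0.026331+0.034379i  (running Σ = -0.021437-0.008801i)
  m=-1: (+0.112466+0.468297i) × (+0.069547+0.306818i) = -0.135860+0.067075i  (running Σ = -0.157297+0.058274i)
  m=0: (+0.092429-0.000000i) × (+0.082900+0.000000i) = +0.007662+0.000000i  (running Σ = -0.149635+0.058274i)
  m=1: (-0.112466+0.468297i) × (-0.069547+0.306818i) = -0.135860-0.067075i  (running Σ = -0.285495-0.008801i)
  m=2: (-0.293152-0.149425i) × (+0.118745+0.056747i) = -0.026331-0.034379i  (running Σ = -0.311826-0.043180i)
  m=3: (+0.074480-0.087164i) × (-0.195150+0.246976i) = +0.006993+0.035405i  (running Σ = -0.304833-0.007776i)
  m=4: (+0.012679+0.017462i) × (+0.234435+0.290391i) = -0.002098+0.007776i  (running Σ = -0.306931-0.000000i)
Total Σ_m = -0.306931-0.000000i. Multiply by 1.396263: -0.428557-0.000000i. P_4(cos γ) = -0.428557

-0.428557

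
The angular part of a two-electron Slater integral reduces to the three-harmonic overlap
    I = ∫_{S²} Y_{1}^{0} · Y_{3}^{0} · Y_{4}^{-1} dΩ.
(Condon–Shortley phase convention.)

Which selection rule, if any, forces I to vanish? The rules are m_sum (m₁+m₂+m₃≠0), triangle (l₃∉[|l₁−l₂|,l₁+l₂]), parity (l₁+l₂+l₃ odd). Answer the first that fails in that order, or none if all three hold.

azimuthal sum: 0 + 0 − 1 = -1  ✗
2 ≤ 4 ≤ 4 (triangle on l)
L = 1 + 3 + 4 = 8 (even)

m_sum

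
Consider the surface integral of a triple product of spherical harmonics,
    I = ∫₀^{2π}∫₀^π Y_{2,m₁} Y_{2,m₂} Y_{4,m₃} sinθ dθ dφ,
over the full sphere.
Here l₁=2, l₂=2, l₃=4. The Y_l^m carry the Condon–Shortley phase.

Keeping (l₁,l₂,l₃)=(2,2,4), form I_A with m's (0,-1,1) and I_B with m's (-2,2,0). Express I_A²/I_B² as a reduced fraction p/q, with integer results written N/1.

30/1

Same 2,2,4: normalisation and zero-m 3j drop out of the ratio.
A: Δ: 0! 4! 4! / 9! → 1/630; sum: t=0:+1/24 = 1/24; 3j²(2 2 4; 0 -1 1) = Δ·Π!·Σ² = 1/21  (sign -1)
B: Δ: 0! 4! 4! / 9! → 1/630; sum: t=0:+1/576 = 1/576; 3j²(2 2 4; -2 2 0) = Δ·Π!·Σ² = 1/630  (sign +1)
I_A²/I_B² = (1/21)/(1/630) = 30/1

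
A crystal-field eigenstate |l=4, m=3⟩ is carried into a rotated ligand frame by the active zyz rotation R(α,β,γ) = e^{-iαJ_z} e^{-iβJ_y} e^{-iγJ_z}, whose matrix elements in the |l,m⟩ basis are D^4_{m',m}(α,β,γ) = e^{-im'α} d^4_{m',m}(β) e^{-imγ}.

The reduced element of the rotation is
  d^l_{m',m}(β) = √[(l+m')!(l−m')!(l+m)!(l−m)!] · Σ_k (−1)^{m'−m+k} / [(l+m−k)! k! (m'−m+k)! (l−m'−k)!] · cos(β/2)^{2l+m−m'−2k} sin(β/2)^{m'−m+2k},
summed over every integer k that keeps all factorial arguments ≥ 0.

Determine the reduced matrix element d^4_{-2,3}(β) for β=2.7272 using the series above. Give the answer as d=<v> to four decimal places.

d^4_{-2,3}(β=2.7272) via the finite sum:
c=cos(2.727200/2)=0.205717, s=sin(2.727200/2)=0.978612; N=√[2·720·5040·1]=2693.993318
The bounds max(0,m−m')=5 and min(l+m,l−m')=6 give 2 terms
  k=5: (−1)^0·2693.9933/(240)·0.2057^3·0.9786^5 = +0.087710
  k=6: (−1)^1·2693.9933/(720)·0.2057^1·0.9786^7 = -0.661617
d^4_{-2,3}(2.7272) = +0.087710 -0.661617 = -0.573907

d=-0.5739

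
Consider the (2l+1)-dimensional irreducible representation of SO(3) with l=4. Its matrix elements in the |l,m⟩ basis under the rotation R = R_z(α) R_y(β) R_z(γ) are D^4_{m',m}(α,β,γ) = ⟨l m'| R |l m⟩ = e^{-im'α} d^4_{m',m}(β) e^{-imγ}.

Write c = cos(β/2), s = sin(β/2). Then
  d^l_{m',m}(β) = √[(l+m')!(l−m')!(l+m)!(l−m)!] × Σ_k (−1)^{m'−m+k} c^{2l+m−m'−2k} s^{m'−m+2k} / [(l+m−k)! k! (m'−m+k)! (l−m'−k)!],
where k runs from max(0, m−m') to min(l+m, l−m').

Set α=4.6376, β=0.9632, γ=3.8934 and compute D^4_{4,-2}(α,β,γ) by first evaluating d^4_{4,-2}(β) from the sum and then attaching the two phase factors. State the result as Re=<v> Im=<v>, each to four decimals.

Re=-0.0094 Im=0.0399

D^4_{4,-2}(4.6376,0.9632,3.8934) = e^{-i·4·4.6376}·d^4_{4,-2}(0.9632)·e^{-i·-2·3.8934}. Compute d first:
c=cos(0.963200/2)=0.886255, s=sin(0.963200/2)=0.463198; N=√[40320·1·2·720]=7619.763776
k∈{0} keeps every argument non-negative
  k=0: (−1)^6·7619.7638/(1440)·0.8863^2·0.4632^6 = +0.041048
d^4_{4,-2}(0.9632) = +0.041048
Attach z-rotation phases: D = e^{-i(4)(4.6376)}·(+0.041048)·e^{-i(-2)(3.8934)} = -0.009437+0.039949i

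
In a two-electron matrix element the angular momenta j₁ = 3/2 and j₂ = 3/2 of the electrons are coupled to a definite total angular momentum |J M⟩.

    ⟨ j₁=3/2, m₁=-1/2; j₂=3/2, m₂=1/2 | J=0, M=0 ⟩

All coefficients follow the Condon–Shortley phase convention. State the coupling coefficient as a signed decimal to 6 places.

+0.500000  (= +√(1/4))

j₁+j₂−J=3  J+j₁−j₂=0  J−j₁+j₂=0  j₁+j₂+J+1=4
(j₁±m₁, j₂±m₂, J±M) = (1,2,2,1,0,0)
P² = 1
sum k=2..2:
  [2] +1/2 = 1/2
S = 1/2
C² = P²·S² = 1/4 ; C = +0.500000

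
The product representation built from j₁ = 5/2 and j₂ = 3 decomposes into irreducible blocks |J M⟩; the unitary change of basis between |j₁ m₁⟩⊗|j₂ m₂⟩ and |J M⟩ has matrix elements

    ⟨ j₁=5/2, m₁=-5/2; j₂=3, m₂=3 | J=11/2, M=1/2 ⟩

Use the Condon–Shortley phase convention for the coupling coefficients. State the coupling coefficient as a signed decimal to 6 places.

j₁+j₂−J=0  J+j₁−j₂=5  J−j₁+j₂=6  j₁+j₂+J+1=12
(j₁±m₁, j₂±m₂, J±M) = (0,5,6,0,6,5)
P² = 1244160000/77
sum k=0..0:
  [0] +1/86400 = 1/86400
S = 1/86400
C² = P²·S² = 1/462 ; C = +0.046524

+0.046524  (= +√(1/462))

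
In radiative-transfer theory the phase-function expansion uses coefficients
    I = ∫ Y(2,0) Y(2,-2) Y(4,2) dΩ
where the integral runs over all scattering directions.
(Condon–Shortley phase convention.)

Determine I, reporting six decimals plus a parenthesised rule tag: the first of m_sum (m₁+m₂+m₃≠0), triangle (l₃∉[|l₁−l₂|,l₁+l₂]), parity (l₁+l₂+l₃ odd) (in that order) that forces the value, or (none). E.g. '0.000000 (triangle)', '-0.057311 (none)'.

0.156078 (none)

Rules hold: Σm=0, L=8 even, 0≤4≤4.
N = 5·5·9 = 225
Δ = 0!·4!·4!/9! = 1/630
Racah Σ t=0..0: t=0:+1/16 = 1/16
⇒ 3j(2 2 4; 0 0 0)² = 2/35, sgn +1
Racah Σ t=0..0: t=0:+1/96 = 1/96
⇒ 3j(2 2 4; 0 -2 2)² = 1/42, sgn +1
4πI² = N·(3j₀)²·(3jₘ)² = 15/49
I = +1·√(0.306122/4π) = 0.15607835
No selection rule forces the value: the integral is nonzero (none).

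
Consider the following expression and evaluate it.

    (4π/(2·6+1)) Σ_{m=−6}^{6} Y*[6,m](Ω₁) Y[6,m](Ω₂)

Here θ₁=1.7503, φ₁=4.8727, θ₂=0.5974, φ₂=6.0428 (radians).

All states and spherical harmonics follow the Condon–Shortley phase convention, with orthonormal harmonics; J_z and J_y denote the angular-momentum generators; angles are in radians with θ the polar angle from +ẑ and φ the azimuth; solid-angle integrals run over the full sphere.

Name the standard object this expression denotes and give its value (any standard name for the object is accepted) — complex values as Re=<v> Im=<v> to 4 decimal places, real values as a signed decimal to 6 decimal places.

This sum is the spherical-harmonic addition theorem: it equals the Legendre polynomial P_l(cos γ) of the angle γ between the two directions.
Addition theorem: P_6(cos γ) = (4π/13) Σ_m Y*_{lm}(Ω₁) Y_{lm}(Ω₂), m = −6…6:
  term(m=-6) = (0.004965, -0.004510)   from Y*(Ω₁)=(-0.250728, -0.359556), Y(Ω₂)=(0.001961, 0.015175)
  term(m=-5) = (-0.019489, -0.009002)   from Y*(Ω₁)=(-0.197956, 0.191660), Y(Ω₂)=(0.028092, 0.072672)
  term(m=-4) = (0.001617, -0.050538)   from Y*(Ω₁)=(-0.174007, -0.129893), Y(Ω₂)=(0.133256, 0.190963)
  term(m=-3) = (-0.118604, 0.045826)   from Y*(Ω₁)=(-0.135777, 0.260211), Y(Ω₂)=(0.325359, 0.286028)
  term(m=-2) = (-0.042781, -0.044172)   from Y*(Ω₁)=(-0.137577, -0.045686), Y(Ω₂)=(0.376107, 0.196174)
  term(m=-1) = (0.001914, -0.004519)   from Y*(Ω₁)=(-0.047102, 0.291296), Y(Ω₂)=(-0.016154, -0.003960)
  term(m=+0) = (0.052667, 0.000000)   from Y*(Ω₁)=(-0.124947, -0.000000), Y(Ω₂)=(-0.421516, 0.000000)
  term(m=+1) = (0.001914, 0.004519)   from Y*(Ω₁)=(0.047102, 0.291296), Y(Ω₂)=(0.016154, -0.003960)
  term(m=+2) = (-0.042781, 0.044172)   from Y*(Ω₁)=(-0.137577, 0.045686), Y(Ω₂)=(0.376107, -0.196174)
  term(m=+3) = (-0.118604, -0.045826)   from Y*(Ω₁)=(0.135777, 0.260211), Y(Ω₂)=(-0.325359, 0.286028)
  term(m=+4) = (0.001617, 0.050538)   from Y*(Ω₁)=(-0.174007, 0.129893), Y(Ω₂)=(0.133256, -0.190963)
  term(m=+5) = (-0.019489, 0.009002)   from Y*(Ω₁)=(0.197956, 0.191660), Y(Ω₂)=(-0.028092, 0.072672)
  term(m=+6) = (0.004965, 0.004510)   from Y*(Ω₁)=(-0.250728, 0.359556), Y(Ω₂)=(0.001961, -0.015175)
Σ over m = (-0.292089, -0.000000); ×(4π/13) → (-0.282346, -0.000000). Real part: -0.282346

Legendre polynomial (addition theorem), -0.282346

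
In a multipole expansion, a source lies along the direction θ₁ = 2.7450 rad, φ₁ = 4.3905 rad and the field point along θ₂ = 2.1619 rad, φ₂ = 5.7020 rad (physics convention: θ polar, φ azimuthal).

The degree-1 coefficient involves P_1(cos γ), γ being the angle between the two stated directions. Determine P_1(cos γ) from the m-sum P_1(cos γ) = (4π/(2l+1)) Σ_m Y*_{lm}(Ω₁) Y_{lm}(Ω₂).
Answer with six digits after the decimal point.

0.596260

Summing Y*_{l m}(θ₁,φ₁)·Y_{l m}(θ₂,φ₂) over m ∈ [−1, 1]; prefactor 4π/(2·1+1) = 4.188790:
  m=-1: Y*=(-0.042220, -0.126602)  Y=(0.239772, 0.157497)  product (0.009816, -0.037005)
  m=+0: Y*=(-0.450678, -0.000000)  Y=(-0.272287, 0.000000)  product (0.122714, 0.000000)
  m=+1: Y*=(0.042220, -0.126602)  Y=(-0.239772, 0.157497)  product (0.009816, 0.037005)
Total Σ_m = (0.142347, 0.000000). Multiply by 4.188790: (0.596260, 0.000000). P_1(cos γ) = 0.596260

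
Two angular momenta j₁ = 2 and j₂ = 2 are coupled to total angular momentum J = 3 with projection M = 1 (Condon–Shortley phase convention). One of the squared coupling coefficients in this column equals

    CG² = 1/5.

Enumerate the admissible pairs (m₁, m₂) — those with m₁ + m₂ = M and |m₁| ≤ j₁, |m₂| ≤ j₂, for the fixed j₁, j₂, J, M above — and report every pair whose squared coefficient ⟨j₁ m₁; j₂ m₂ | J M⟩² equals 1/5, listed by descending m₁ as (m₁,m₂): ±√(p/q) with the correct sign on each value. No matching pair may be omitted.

(1,0): +√(1/5); (0,1): −√(1/5)

Admissible pairs with m₁+m₂ = M = 1: (-1,2), (0,1), (1,0), (2,-1)
  (m₁,m₂)=(2,-1): CG² = 3/10, CG = +√(3/10)
  (m₁,m₂)=(1,0): CG² = 1/5, CG = +√(1/5)   ← matches the target
  (m₁,m₂)=(0,1): CG² = 1/5, CG = −√(1/5)   ← matches the target
  (m₁,m₂)=(-1,2): CG² = 3/10, CG = −√(3/10)
Pairs with CG² = 1/5: (1,0): +√(1/5); (0,1): −√(1/5)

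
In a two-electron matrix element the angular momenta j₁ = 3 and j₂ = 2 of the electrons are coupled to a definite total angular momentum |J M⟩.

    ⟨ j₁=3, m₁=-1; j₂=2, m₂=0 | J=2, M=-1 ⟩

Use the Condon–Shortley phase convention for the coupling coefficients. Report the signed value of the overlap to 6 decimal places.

triangle: 3!×3!×1!/8! = 36/40320
(j±m)!: 2!×4!×2!×2!×1!×3! = 1152
prefactor² = (2J+1)×Δ×N² = 36/7
  k=1: −1/(1!×2!×3!×1!×0!×0!) = -1/12
  k=2: +1/(2!×1!×2!×0!×1!×1!) = 1/4
Σ = 1/6  ⇒  CG² = 36/7×(1/6)² = 1/7
CG = +√(1/7) = +0.377964

+0.377964  (= +√(1/7))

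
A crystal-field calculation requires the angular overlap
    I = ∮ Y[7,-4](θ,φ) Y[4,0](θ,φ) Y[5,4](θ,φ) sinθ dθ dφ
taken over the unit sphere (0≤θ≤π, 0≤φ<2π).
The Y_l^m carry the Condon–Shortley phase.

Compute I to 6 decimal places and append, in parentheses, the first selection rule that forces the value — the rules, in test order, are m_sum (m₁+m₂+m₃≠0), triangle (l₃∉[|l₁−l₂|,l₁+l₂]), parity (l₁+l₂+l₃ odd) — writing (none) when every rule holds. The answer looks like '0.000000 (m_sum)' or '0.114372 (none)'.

Rules hold: Σm=0, L=16 even, 3≤5≤11.
N = 15·9·11 = 1485
Δ = 6!·8!·2!/17! = 1/6126120
Racah Σ t=2..4: t=2:+1/69120 t=3:−1/20736 t=4:+1/69120 = -1/51840
⇒ 3j(7 4 5; 0 0 0)² = 280/21879, sgn +1
Racah Σ t=3..4: t=3:−1/1451520 t=4:+1/483840 = 1/725760
⇒ 3j(7 4 5; -4 0 4)² = 24/1547, sgn -1
4πI² = N·(3j₀)²·(3jₘ)² = 14400/48841
I = -1·√(0.294834/4π) = -0.15317364
No selection rule forces the value: the integral is nonzero (none).

-0.153174 (none)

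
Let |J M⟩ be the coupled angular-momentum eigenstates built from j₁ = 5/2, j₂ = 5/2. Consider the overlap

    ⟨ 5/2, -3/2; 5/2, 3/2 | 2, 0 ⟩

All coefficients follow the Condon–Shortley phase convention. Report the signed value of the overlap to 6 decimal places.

triangle: 3!*2!*2!/8! = 24/40320
(j±m)!: 1!*4!*4!*1!*2!*2! = 2304
prefactor² = (2J+1)*Δ*N² = 48/7
  k=2: +1/(2!*1!*2!*2!*0!*0!) = 1/8
  k=3: −1/(3!*0!*1!*1!*1!*1!) = -1/6
Σ = -1/24  ⇒  CG² = 48/7*(-1/24)² = 1/84
CG = −√(1/84) = -0.109109

-0.109109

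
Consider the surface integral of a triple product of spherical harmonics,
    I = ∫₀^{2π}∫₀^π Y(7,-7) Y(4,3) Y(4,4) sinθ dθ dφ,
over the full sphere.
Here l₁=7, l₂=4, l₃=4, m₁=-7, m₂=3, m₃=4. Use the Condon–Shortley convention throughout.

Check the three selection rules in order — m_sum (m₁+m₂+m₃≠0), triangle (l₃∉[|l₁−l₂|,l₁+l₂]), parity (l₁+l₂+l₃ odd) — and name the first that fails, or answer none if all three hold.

Σmᵢ = 0  ✓
l₃∈[|l₁−l₂|,l₁+l₂]=[3,11], have l₃=4  ✓
Σlᵢ = 15 ⇒ odd  ✗

parity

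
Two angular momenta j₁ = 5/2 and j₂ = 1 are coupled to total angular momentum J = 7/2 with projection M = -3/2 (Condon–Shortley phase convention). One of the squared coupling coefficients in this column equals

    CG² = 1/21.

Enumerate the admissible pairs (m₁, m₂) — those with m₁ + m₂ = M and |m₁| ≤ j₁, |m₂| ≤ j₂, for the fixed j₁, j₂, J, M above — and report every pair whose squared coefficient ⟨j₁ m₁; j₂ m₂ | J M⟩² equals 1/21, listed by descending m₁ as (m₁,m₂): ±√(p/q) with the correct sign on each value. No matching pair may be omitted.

(-5/2,1): +√(1/21)

Admissible pairs with m₁+m₂ = M = -3/2: (-5/2,1), (-3/2,0), (-1/2,-1)
  (m₁,m₂)=(-1/2,-1): CG² = 10/21, CG = +√(10/21)
  (m₁,m₂)=(-3/2,0): CG² = 10/21, CG = +√(10/21)
  (m₁,m₂)=(-5/2,1): CG² = 1/21, CG = +√(1/21)   ← matches the target
Pairs with CG² = 1/21: (-5/2,1): +√(1/21)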